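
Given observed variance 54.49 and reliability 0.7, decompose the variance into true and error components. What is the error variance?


var_true = rxx * var_obs = 0.7 * 54.49 = 38.143
var_error = var_obs - var_true
var_error = 54.49 - 38.143
var_error = 16.347

16.347


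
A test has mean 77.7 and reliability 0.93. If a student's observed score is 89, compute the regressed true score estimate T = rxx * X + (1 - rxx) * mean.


T_est = rxx * X + (1 - rxx) * mean
T_est = 0.93 * 89 + 0.07 * 77.7
T_est = 82.77 + 5.439
T_est = 88.209

88.209


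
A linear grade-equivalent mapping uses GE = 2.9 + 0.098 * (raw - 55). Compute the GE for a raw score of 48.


raw - median = 48 - 55 = -7
slope * diff = 0.098 * -7 = -0.686
GE = 2.9 + -0.686
GE = 2.214

2.214


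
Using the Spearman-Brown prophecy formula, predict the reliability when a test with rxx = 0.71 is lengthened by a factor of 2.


r_new = (n * rxx) / (1 + (n-1) * rxx)
r_new = (2 * 0.71) / (1 + 1 * 0.71)
r_new = 1.42 / 1.71
r_new = 0.8304

0.8304


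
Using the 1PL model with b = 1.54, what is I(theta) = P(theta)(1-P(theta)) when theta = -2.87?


P = 1/(1+exp(-(-2.87-1.54))) = 0.012
I = P*(1-P) = 0.012 * 0.988
I = 0.0119

0.0119


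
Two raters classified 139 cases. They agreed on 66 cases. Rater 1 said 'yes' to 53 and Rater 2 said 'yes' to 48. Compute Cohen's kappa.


P_o = 66/139 = 0.47482
P_e = (53*48 + 86*91) / 19321 = 0.536722
kappa = (P_o - P_e) / (1 - P_e)
kappa = (0.47482 - 0.536722) / (1 - 0.536722)
kappa = -0.1336

-0.1336


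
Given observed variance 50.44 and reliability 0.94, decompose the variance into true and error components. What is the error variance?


var_true = rxx * var_obs = 0.94 * 50.44 = 47.4136
var_error = var_obs - var_true
var_error = 50.44 - 47.4136
var_error = 3.0264

3.0264


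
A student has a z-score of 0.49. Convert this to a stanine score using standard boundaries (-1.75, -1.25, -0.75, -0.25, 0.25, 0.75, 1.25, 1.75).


Stanine boundaries: [-1.75, -1.25, -0.75, -0.25, 0.25, 0.75, 1.25, 1.75]
z = 0.49
Check each boundary:
  z >= -1.75 -> could be stanine 2
  z >= -1.25 -> could be stanine 3
  z >= -0.75 -> could be stanine 4
  z >= -0.25 -> could be stanine 5
  z >= 0.25 -> could be stanine 6
  z < 0.75
  z < 1.25
  z < 1.75
Highest qualifying boundary gives stanine = 6

6


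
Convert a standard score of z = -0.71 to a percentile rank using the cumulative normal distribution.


CDF(z) = 0.5 * (1 + erf(z/sqrt(2)))
erf(-0.502) = -0.5223
CDF = 0.2389
Percentile rank = 0.2389 * 100 = 23.89

23.89


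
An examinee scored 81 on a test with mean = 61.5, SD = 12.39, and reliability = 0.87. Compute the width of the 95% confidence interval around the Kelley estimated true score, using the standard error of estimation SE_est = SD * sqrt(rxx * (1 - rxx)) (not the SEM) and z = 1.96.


True score estimate = 0.87*81 + 0.13*61.5 = 78.465
SE_est = SD * sqrt(rxx * (1 - rxx)) = 12.39 * sqrt(0.87 * 0.13) = 12.39 * sqrt(0.1131) = 4.1668
CI = T_est +/- z * SE_est, so width = 2 * z * SE_est = 2 * 1.96 * 4.1668
Width = 16.3339

16.3339


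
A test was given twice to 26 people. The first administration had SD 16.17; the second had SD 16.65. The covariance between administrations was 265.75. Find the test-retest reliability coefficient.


r = cov(X,Y) / (SD_X * SD_Y)
r = 265.75 / (16.17 * 16.65)
r = 265.75 / 269.2305
r = 0.9871

0.9871


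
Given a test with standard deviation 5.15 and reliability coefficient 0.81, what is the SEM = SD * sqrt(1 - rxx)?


SEM = SD * sqrt(1 - rxx)
SEM = 5.15 * sqrt(1 - 0.81)
SEM = 5.15 * sqrt(0.19) = 5.15 * 0.43589
SEM = 2.2448

2.2448


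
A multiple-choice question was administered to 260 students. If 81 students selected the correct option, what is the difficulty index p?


Item difficulty p = number correct / total examinees
p = 81 / 260
p = 0.3115

0.3115


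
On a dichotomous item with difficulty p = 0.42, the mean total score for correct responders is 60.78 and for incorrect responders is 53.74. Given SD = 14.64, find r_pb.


q = 1 - p = 0.58
rpb = ((M1 - M0) / SD) * sqrt(p * q)
rpb = ((60.78 - 53.74) / 14.64) * sqrt(0.42 * 0.58)
rpb = 0.2373

0.2373


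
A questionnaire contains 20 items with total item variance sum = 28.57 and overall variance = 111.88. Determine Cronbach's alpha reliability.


alpha = (k/(k-1)) * (1 - sum(si^2)/s_total^2)
= (20/19) * (1 - 28.57/111.88)
alpha = 0.7838

0.7838


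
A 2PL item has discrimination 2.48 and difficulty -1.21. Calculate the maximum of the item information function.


For 2PL, max info at theta = b = -1.21
I_max = a^2 / 4 = 2.48^2 / 4
= 6.1504 / 4
I_max = 1.5376

1.5376


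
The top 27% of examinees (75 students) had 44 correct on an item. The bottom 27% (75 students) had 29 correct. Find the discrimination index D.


p_upper = 44/75 = 0.5867
p_lower = 29/75 = 0.3867
D = 0.5867 - 0.3867 = 0.2

0.2


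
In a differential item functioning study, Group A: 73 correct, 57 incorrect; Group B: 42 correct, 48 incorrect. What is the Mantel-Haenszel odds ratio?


Odds_A = 73/57 = 1.2807
Odds_B = 42/48 = 0.875
OR = Odds_A / Odds_B = 1.2807 / 0.875
Exactly, OR = (73 * 48) / (57 * 42) = 3504 / 2394
OR = 1.4637

1.4637


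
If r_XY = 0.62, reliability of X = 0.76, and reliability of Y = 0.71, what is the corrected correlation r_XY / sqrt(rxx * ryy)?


r_corrected = rxy / sqrt(rxx * ryy)
= 0.62 / sqrt(0.76 * 0.71)
= 0.62 / sqrt(0.5396)
= 0.62 / 0.734575
r_corrected = 0.844

0.844


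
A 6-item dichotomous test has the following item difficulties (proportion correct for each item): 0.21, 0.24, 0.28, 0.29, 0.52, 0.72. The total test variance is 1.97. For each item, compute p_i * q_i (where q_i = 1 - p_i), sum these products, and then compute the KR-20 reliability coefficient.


For each item, compute p_i * q_i:
  Item 1: 0.21 * 0.79 = 0.1659
  Item 2: 0.24 * 0.76 = 0.1824
  Item 3: 0.28 * 0.72 = 0.2016
  Item 4: 0.29 * 0.71 = 0.2059
  Item 5: 0.52 * 0.48 = 0.2496
  Item 6: 0.72 * 0.28 = 0.2016
Sum(p_i * q_i) = 0.1659 + 0.1824 + 0.2016 + 0.2059 + 0.2496 + 0.2016 = 1.207
KR-20 = (k/(k-1)) * (1 - Sum(p_i*q_i) / Var_total)
= (6/5) * (1 - 1.207/1.97)
= 1.2 * 0.3873
KR-20 = 0.4648

0.4648


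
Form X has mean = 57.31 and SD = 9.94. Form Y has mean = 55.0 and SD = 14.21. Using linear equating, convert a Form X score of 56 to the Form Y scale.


slope = SD_Y / SD_X = 14.21 / 9.94 ~ 1.4296
intercept = mean_Y - slope * mean_X = 55.0 - (14.21 / 9.94) * 57.31 ~ -26.9291
Y = slope * X + intercept. To avoid rounding drift from the rounded slope/intercept, evaluate the equivalent form Y = mean_Y + SD_Y * (X - mean_X) / SD_X at full precision:
Y = 55.0 + 14.21 * (56 - 57.31) / 9.94
Y = 55.0 - 14.21 * 1.31 / 9.94
Y = 55.0 - 18.6151 / 9.94
Y = 55.0 - 1.8727
Y = 53.1273

53.1273


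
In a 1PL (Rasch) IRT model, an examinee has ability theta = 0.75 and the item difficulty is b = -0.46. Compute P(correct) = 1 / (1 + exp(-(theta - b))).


theta - b = 0.75 - -0.46 = 1.21
exp(-(theta - b)) = exp(-1.21) = 0.2982
P = 1 / (1 + 0.2982)
P = 0.7703

0.7703


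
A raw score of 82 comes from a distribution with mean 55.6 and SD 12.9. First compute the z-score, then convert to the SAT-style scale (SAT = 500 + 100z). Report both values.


z = (X - mean) / SD = (82 - 55.6) / 12.9
z = 26.4 / 12.9
z = 2.0465
SAT-scale = SAT = 500 + 100z
Carry z at full precision (z = 26.4 / 12.9) into the conversion:
SAT-scale = 500 + 100 * (26.4 / 12.9) = 500 + 2640 / 12.9
SAT-scale = 500 + 204.6512
SAT-scale = 704.6512

704.6512


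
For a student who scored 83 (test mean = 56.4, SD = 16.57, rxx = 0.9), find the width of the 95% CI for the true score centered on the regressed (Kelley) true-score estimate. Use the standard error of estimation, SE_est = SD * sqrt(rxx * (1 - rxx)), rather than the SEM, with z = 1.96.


True score estimate = 0.9*83 + 0.1*56.4 = 80.34
SE_est = SD * sqrt(rxx * (1 - rxx)) = 16.57 * sqrt(0.9 * 0.1) = 16.57 * sqrt(0.09) = 4.971
CI = T_est +/- z * SE_est, so width = 2 * z * SE_est = 2 * 1.96 * 4.971
Width = 19.4863

19.4863


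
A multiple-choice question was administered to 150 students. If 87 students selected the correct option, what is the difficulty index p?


Item difficulty p = number correct / total examinees
p = 87 / 150
p = 0.58

0.58


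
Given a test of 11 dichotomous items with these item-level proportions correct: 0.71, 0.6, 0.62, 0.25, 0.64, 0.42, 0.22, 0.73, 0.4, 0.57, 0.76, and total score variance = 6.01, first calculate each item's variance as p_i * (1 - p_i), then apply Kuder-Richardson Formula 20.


For each item, compute p_i * q_i:
  Item 1: 0.71 * 0.29 = 0.2059
  Item 2: 0.6 * 0.4 = 0.24
  Item 3: 0.62 * 0.38 = 0.2356
  Item 4: 0.25 * 0.75 = 0.1875
  Item 5: 0.64 * 0.36 = 0.2304
  Item 6: 0.42 * 0.58 = 0.2436
  Item 7: 0.22 * 0.78 = 0.1716
  Item 8: 0.73 * 0.27 = 0.1971
  Item 9: 0.4 * 0.6 = 0.24
  Item 10: 0.57 * 0.43 = 0.2451
  Item 11: 0.76 * 0.24 = 0.1824
Sum(p_i * q_i) = 0.2059 + 0.24 + 0.2356 + 0.1875 + 0.2304 + 0.2436 + 0.1716 + 0.1971 + 0.24 + 0.2451 + 0.1824 = 2.3792
KR-20 = (k/(k-1)) * (1 - Sum(p_i*q_i) / Var_total)
= (11/10) * (1 - 2.3792/6.01)
= 1.1 * 0.6041
KR-20 = 0.6645

0.6645


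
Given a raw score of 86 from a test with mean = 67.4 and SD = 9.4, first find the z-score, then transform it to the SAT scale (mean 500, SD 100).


z = (X - mean) / SD = (86 - 67.4) / 9.4
z = 18.6 / 9.4
z = 1.9787
SAT-scale = SAT = 500 + 100z
Carry z at full precision (z = 18.6 / 9.4) into the conversion:
SAT-scale = 500 + 100 * (18.6 / 9.4) = 500 + 1860 / 9.4
SAT-scale = 500 + 197.8723
SAT-scale = 697.8723

697.8723


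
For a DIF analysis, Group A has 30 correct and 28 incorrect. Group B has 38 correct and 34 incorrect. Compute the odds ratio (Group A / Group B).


Odds_A = 30/28 = 1.0714
Odds_B = 38/34 = 1.1176
OR = Odds_A / Odds_B = 1.0714 / 1.1176
Exactly, OR = (30 * 34) / (28 * 38) = 1020 / 1064
OR = 0.9586

0.9586


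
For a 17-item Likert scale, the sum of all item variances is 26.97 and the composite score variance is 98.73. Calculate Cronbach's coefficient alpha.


alpha = (k/(k-1)) * (1 - sum(si^2)/s_total^2)
= (17/16) * (1 - 26.97/98.73)
alpha = 0.7723

0.7723


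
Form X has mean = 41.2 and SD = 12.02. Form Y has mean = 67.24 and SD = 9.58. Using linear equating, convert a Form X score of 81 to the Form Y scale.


slope = SD_Y / SD_X = 9.58 / 12.02 ~ 0.797
intercept = mean_Y - slope * mean_X = 67.24 - (9.58 / 12.02) * 41.2 ~ 34.4034
Y = slope * X + intercept. To avoid rounding drift from the rounded slope/intercept, evaluate the equivalent form Y = mean_Y + SD_Y * (X - mean_X) / SD_X at full precision:
Y = 67.24 + 9.58 * (81 - 41.2) / 12.02
Y = 67.24 + 9.58 * 39.8 / 12.02
Y = 67.24 + 381.284 / 12.02
Y = 67.24 + 31.7208
Y = 98.9608

98.9608


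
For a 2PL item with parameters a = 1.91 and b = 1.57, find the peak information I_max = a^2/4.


For 2PL, max info at theta = b = 1.57
I_max = a^2 / 4 = 1.91^2 / 4
= 3.6481 / 4
I_max = 0.912

0.912


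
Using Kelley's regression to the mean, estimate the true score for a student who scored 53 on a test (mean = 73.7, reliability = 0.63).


T_est = rxx * X + (1 - rxx) * mean
T_est = 0.63 * 53 + 0.37 * 73.7
T_est = 33.39 + 27.269
T_est = 60.659

60.659


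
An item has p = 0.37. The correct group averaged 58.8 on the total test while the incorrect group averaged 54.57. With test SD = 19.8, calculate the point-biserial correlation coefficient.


q = 1 - p = 0.63
rpb = ((M1 - M0) / SD) * sqrt(p * q)
rpb = ((58.8 - 54.57) / 19.8) * sqrt(0.37 * 0.63)
rpb = 0.1031

0.1031


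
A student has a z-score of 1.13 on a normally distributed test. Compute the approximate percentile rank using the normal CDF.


CDF(z) = 0.5 * (1 + erf(z/sqrt(2)))
erf(0.799) = 0.7415
CDF = 0.8708
Percentile rank = 0.8708 * 100 = 87.08

87.08


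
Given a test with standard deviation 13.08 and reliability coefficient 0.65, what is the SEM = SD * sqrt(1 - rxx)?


SEM = SD * sqrt(1 - rxx)
SEM = 13.08 * sqrt(1 - 0.65)
SEM = 13.08 * sqrt(0.35) = 13.08 * 0.591608
SEM = 7.7382

7.7382


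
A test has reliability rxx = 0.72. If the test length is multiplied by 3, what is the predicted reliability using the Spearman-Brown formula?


r_new = (n * rxx) / (1 + (n-1) * rxx)
r_new = (3 * 0.72) / (1 + 2 * 0.72)
r_new = 2.16 / 2.44
r_new = 0.8852

0.8852


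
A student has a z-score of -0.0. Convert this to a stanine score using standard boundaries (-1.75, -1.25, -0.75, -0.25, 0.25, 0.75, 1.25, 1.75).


Stanine boundaries: [-1.75, -1.25, -0.75, -0.25, 0.25, 0.75, 1.25, 1.75]
z = -0.0
Check each boundary:
  z >= -1.75 -> could be stanine 2
  z >= -1.25 -> could be stanine 3
  z >= -0.75 -> could be stanine 4
  z >= -0.25 -> could be stanine 5
  z < 0.25
  z < 0.75
  z < 1.25
  z < 1.75
Highest qualifying boundary gives stanine = 5

5


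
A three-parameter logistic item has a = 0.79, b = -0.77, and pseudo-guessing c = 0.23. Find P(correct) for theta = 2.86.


logit = 0.79*(2.86 - -0.77) = 2.8677
P* = 1/(1 + exp(-2.8677)) = 0.9462
P = 0.23 + (1 - 0.23) * 0.9462
P = 0.9586

0.9586


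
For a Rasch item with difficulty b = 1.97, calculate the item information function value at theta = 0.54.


P = 1/(1+exp(-(0.54-1.97))) = 0.1931
I = P*(1-P) = 0.1931 * 0.8069
I = 0.1558

0.1558


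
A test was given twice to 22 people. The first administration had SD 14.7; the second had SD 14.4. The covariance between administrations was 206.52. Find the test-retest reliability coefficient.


r = cov(X,Y) / (SD_X * SD_Y)
r = 206.52 / (14.7 * 14.4)
r = 206.52 / 211.68
r = 0.9756

0.9756


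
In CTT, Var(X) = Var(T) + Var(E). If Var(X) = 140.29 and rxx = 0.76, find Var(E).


var_true = rxx * var_obs = 0.76 * 140.29 = 106.6204
var_error = var_obs - var_true
var_error = 140.29 - 106.6204
var_error = 33.6696

33.6696


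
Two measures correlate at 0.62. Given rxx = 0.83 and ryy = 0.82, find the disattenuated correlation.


r_corrected = rxy / sqrt(rxx * ryy)
= 0.62 / sqrt(0.83 * 0.82)
= 0.62 / sqrt(0.6806)
= 0.62 / 0.824985
r_corrected = 0.7515

0.7515


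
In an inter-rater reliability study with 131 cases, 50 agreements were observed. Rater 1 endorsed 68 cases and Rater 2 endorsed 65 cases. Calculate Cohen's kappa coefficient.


P_o = 50/131 = 0.381679
P_e = (68*65 + 63*66) / 17161 = 0.499854
kappa = (P_o - P_e) / (1 - P_e)
kappa = (0.381679 - 0.499854) / (1 - 0.499854)
kappa = -0.2363

-0.2363


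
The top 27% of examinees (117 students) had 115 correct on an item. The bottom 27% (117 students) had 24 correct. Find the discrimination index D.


p_upper = 115/117 = 0.9829
p_lower = 24/117 = 0.2051
D = 0.9829 - 0.2051 = 0.7778

0.7778


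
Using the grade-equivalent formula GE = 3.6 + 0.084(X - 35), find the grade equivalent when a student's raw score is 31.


raw - median = 31 - 35 = -4
slope * diff = 0.084 * -4 = -0.336
GE = 3.6 + -0.336
GE = 3.264

3.264


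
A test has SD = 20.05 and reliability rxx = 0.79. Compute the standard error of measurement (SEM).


SEM = SD * sqrt(1 - rxx)
SEM = 20.05 * sqrt(1 - 0.79)
SEM = 20.05 * sqrt(0.21) = 20.05 * 0.458258
SEM = 9.1881

9.1881


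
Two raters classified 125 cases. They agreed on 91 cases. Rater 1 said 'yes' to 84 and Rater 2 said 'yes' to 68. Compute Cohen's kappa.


P_o = 91/125 = 0.728
P_e = (84*68 + 41*57) / 15625 = 0.515136
kappa = (P_o - P_e) / (1 - P_e)
kappa = (0.728 - 0.515136) / (1 - 0.515136)
kappa = 0.439

0.439


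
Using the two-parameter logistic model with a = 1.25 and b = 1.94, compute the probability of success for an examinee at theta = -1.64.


a*(theta - b) = 1.25 * (-1.64 - 1.94) = -4.475
exp(--4.475) = 87.7946
P = 1 / (1 + 87.7946)
P = 0.0113

0.0113


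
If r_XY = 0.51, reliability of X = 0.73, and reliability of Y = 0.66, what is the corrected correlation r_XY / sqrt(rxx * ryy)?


r_corrected = rxy / sqrt(rxx * ryy)
= 0.51 / sqrt(0.73 * 0.66)
= 0.51 / sqrt(0.4818)
= 0.51 / 0.694118
r_corrected = 0.7347

0.7347


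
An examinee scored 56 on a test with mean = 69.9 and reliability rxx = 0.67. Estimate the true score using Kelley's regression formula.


T_est = rxx * X + (1 - rxx) * mean
T_est = 0.67 * 56 + 0.33 * 69.9
T_est = 37.52 + 23.067
T_est = 60.587

60.587


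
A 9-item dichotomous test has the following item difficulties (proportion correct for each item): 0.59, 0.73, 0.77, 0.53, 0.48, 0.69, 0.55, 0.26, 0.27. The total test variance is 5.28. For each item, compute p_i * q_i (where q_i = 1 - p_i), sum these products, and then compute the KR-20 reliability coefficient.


For each item, compute p_i * q_i:
  Item 1: 0.59 * 0.41 = 0.2419
  Item 2: 0.73 * 0.27 = 0.1971
  Item 3: 0.77 * 0.23 = 0.1771
  Item 4: 0.53 * 0.47 = 0.2491
  Item 5: 0.48 * 0.52 = 0.2496
  Item 6: 0.69 * 0.31 = 0.2139
  Item 7: 0.55 * 0.45 = 0.2475
  Item 8: 0.26 * 0.74 = 0.1924
  Item 9: 0.27 * 0.73 = 0.1971
Sum(p_i * q_i) = 0.2419 + 0.1971 + 0.1771 + 0.2491 + 0.2496 + 0.2139 + 0.2475 + 0.1924 + 0.1971 = 1.9657
KR-20 = (k/(k-1)) * (1 - Sum(p_i*q_i) / Var_total)
= (9/8) * (1 - 1.9657/5.28)
= 1.125 * 0.6277
KR-20 = 0.7062

0.7062


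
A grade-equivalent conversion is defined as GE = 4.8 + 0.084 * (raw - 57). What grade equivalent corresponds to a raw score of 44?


raw - median = 44 - 57 = -13
slope * diff = 0.084 * -13 = -1.092
GE = 4.8 + -1.092
GE = 3.708

3.708


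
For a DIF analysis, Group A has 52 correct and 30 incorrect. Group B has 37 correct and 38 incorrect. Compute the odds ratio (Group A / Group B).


Odds_A = 52/30 = 1.7333
Odds_B = 37/38 = 0.9737
OR = Odds_A / Odds_B = 1.7333 / 0.9737
Exactly, OR = (52 * 38) / (30 * 37) = 1976 / 1110
OR = 1.7802

1.7802


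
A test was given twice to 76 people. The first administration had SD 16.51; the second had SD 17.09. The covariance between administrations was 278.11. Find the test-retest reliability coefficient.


r = cov(X,Y) / (SD_X * SD_Y)
r = 278.11 / (16.51 * 17.09)
r = 278.11 / 282.1559
r = 0.9857

0.9857


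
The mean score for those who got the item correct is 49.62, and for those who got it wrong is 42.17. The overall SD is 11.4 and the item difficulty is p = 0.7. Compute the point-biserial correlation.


q = 1 - p = 0.3
rpb = ((M1 - M0) / SD) * sqrt(p * q)
rpb = ((49.62 - 42.17) / 11.4) * sqrt(0.7 * 0.3)
rpb = 0.2995

0.2995


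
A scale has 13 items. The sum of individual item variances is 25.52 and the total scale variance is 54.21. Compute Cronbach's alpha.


alpha = (k/(k-1)) * (1 - sum(si^2)/s_total^2)
= (13/12) * (1 - 25.52/54.21)
alpha = 0.5733

0.5733


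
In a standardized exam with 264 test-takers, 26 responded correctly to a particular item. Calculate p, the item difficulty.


Item difficulty p = number correct / total examinees
p = 26 / 264
p = 0.0985

0.0985


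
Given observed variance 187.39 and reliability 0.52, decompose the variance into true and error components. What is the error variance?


var_true = rxx * var_obs = 0.52 * 187.39 = 97.4428
var_error = var_obs - var_true
var_error = 187.39 - 97.4428
var_error = 89.9472

89.9472


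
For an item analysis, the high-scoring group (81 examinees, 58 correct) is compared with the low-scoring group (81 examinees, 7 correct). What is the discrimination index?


p_upper = 58/81 = 0.716
p_lower = 7/81 = 0.0864
D = 0.716 - 0.0864 = 0.6296

0.6296


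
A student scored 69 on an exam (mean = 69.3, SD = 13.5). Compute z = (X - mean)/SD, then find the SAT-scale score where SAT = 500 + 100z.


z = (X - mean) / SD = (69 - 69.3) / 13.5
z = -0.3 / 13.5
z = -0.0222
SAT-scale = SAT = 500 + 100z
Carry z at full precision (z = -0.3 / 13.5) into the conversion:
SAT-scale = 500 + 100 * (-0.3 / 13.5) = 500 + -30 / 13.5
SAT-scale = 500 + -2.2222
SAT-scale = 497.7778

497.7778


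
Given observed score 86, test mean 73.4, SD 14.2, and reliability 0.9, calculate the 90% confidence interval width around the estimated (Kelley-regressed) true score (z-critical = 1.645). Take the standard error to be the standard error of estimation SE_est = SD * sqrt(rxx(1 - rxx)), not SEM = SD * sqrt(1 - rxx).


True score estimate = 0.9*86 + 0.1*73.4 = 84.74
SE_est = SD * sqrt(rxx * (1 - rxx)) = 14.2 * sqrt(0.9 * 0.1) = 14.2 * sqrt(0.09) = 4.26
CI = T_est +/- z * SE_est, so width = 2 * z * SE_est = 2 * 1.645 * 4.26
Width = 14.0154

14.0154


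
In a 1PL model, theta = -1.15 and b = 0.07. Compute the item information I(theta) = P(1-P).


P = 1/(1+exp(-(-1.15-0.07))) = 0.2279
I = P*(1-P) = 0.2279 * 0.7721
I = 0.176

0.176


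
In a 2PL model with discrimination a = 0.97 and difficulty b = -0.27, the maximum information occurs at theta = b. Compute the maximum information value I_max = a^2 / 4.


For 2PL, max info at theta = b = -0.27
I_max = a^2 / 4 = 0.97^2 / 4
= 0.9409 / 4
I_max = 0.2352

0.2352


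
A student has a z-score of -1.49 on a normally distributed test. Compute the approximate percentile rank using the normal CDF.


CDF(z) = 0.5 * (1 + erf(z/sqrt(2)))
erf(-1.0536) = -0.8638
CDF = 0.0681
Percentile rank = 0.0681 * 100 = 6.81

6.81


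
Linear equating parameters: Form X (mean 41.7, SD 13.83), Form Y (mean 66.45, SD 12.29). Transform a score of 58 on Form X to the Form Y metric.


slope = SD_Y / SD_X = 12.29 / 13.83 ~ 0.8886
intercept = mean_Y - slope * mean_X = 66.45 - (12.29 / 13.83) * 41.7 ~ 29.3934
Y = slope * X + intercept. To avoid rounding drift from the rounded slope/intercept, evaluate the equivalent form Y = mean_Y + SD_Y * (X - mean_X) / SD_X at full precision:
Y = 66.45 + 12.29 * (58 - 41.7) / 13.83
Y = 66.45 + 12.29 * 16.3 / 13.83
Y = 66.45 + 200.327 / 13.83
Y = 66.45 + 14.485
Y = 80.935

80.935


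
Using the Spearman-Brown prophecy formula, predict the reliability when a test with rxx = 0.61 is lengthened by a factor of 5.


r_new = (n * rxx) / (1 + (n-1) * rxx)
r_new = (5 * 0.61) / (1 + 4 * 0.61)
r_new = 3.05 / 3.44
r_new = 0.8866

0.8866


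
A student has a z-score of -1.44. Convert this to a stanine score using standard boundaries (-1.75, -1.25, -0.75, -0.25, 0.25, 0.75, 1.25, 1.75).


Stanine boundaries: [-1.75, -1.25, -0.75, -0.25, 0.25, 0.75, 1.25, 1.75]
z = -1.44
Check each boundary:
  z >= -1.75 -> could be stanine 2
  z < -1.25
  z < -0.75
  z < -0.25
  z < 0.25
  z < 0.75
  z < 1.25
  z < 1.75
Highest qualifying boundary gives stanine = 2

2


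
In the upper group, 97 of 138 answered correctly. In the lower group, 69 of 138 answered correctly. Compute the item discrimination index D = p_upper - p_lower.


p_upper = 97/138 = 0.7029
p_lower = 69/138 = 0.5
D = 0.7029 - 0.5 = 0.2029

0.2029


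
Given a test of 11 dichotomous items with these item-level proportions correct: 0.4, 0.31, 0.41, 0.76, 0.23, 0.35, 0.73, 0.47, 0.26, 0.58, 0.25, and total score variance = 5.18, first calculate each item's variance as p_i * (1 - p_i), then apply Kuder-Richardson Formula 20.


For each item, compute p_i * q_i:
  Item 1: 0.4 * 0.6 = 0.24
  Item 2: 0.31 * 0.69 = 0.2139
  Item 3: 0.41 * 0.59 = 0.2419
  Item 4: 0.76 * 0.24 = 0.1824
  Item 5: 0.23 * 0.77 = 0.1771
  Item 6: 0.35 * 0.65 = 0.2275
  Item 7: 0.73 * 0.27 = 0.1971
  Item 8: 0.47 * 0.53 = 0.2491
  Item 9: 0.26 * 0.74 = 0.1924
  Item 10: 0.58 * 0.42 = 0.2436
  Item 11: 0.25 * 0.75 = 0.1875
Sum(p_i * q_i) = 0.24 + 0.2139 + 0.2419 + 0.1824 + 0.1771 + 0.2275 + 0.1971 + 0.2491 + 0.1924 + 0.2436 + 0.1875 = 2.3525
KR-20 = (k/(k-1)) * (1 - Sum(p_i*q_i) / Var_total)
= (11/10) * (1 - 2.3525/5.18)
= 1.1 * 0.5458
KR-20 = 0.6004

0.6004


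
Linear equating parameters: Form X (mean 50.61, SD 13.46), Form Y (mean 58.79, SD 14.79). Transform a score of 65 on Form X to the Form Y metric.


slope = SD_Y / SD_X = 14.79 / 13.46 ~ 1.0988
intercept = mean_Y - slope * mean_X = 58.79 - (14.79 / 13.46) * 50.61 ~ 3.1792
Y = slope * X + intercept. To avoid rounding drift from the rounded slope/intercept, evaluate the equivalent form Y = mean_Y + SD_Y * (X - mean_X) / SD_X at full precision:
Y = 58.79 + 14.79 * (65 - 50.61) / 13.46
Y = 58.79 + 14.79 * 14.39 / 13.46
Y = 58.79 + 212.8281 / 13.46
Y = 58.79 + 15.8119
Y = 74.6019

74.6019


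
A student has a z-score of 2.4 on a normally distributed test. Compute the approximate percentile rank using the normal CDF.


CDF(z) = 0.5 * (1 + erf(z/sqrt(2)))
erf(1.6971) = 0.9836
CDF = 0.9918
Percentile rank = 0.9918 * 100 = 99.18

99.18


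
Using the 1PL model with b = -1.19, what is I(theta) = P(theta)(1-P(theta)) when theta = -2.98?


P = 1/(1+exp(-(-2.98--1.19))) = 0.1431
I = P*(1-P) = 0.1431 * 0.8569
I = 0.1226

0.1226


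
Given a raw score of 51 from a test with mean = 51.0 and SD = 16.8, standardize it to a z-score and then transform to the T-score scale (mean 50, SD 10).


z = (X - mean) / SD = (51 - 51.0) / 16.8
z = 0.0 / 16.8
z = 0.0
T-score = T = 50 + 10z
Carry z at full precision (z = 0.0 / 16.8) into the conversion:
T-score = 50 + 10 * (0.0 / 16.8) = 50 + 0 / 16.8
T-score = 50 + 0.0
T-score = 50.0

50.0


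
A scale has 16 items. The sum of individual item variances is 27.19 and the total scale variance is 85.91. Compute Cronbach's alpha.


alpha = (k/(k-1)) * (1 - sum(si^2)/s_total^2)
= (16/15) * (1 - 27.19/85.91)
alpha = 0.7291

0.7291


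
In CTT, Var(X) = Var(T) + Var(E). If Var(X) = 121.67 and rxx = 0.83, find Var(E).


var_true = rxx * var_obs = 0.83 * 121.67 = 100.9861
var_error = var_obs - var_true
var_error = 121.67 - 100.9861
var_error = 20.6839

20.6839


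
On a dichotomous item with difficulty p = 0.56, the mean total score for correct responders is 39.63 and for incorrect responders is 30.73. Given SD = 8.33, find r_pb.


q = 1 - p = 0.44
rpb = ((M1 - M0) / SD) * sqrt(p * q)
rpb = ((39.63 - 30.73) / 8.33) * sqrt(0.56 * 0.44)
rpb = 0.5304

0.5304


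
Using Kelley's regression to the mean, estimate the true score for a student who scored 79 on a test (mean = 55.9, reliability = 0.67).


T_est = rxx * X + (1 - rxx) * mean
T_est = 0.67 * 79 + 0.33 * 55.9
T_est = 52.93 + 18.447
T_est = 71.377

71.377


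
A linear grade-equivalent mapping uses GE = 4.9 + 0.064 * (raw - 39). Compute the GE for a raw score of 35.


raw - median = 35 - 39 = -4
slope * diff = 0.064 * -4 = -0.256
GE = 4.9 + -0.256
GE = 4.644

4.644


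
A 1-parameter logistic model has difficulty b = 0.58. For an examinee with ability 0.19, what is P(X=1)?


theta - b = 0.19 - 0.58 = -0.39
exp(-(theta - b)) = exp(0.39) = 1.477
P = 1 / (1 + 1.477)
P = 0.4037

0.4037


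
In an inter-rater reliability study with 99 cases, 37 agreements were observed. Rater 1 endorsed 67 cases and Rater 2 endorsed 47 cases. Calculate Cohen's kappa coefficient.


P_o = 37/99 = 0.373737
P_e = (67*47 + 32*52) / 9801 = 0.491072
kappa = (P_o - P_e) / (1 - P_e)
kappa = (0.373737 - 0.491072) / (1 - 0.491072)
kappa = -0.2306

-0.2306


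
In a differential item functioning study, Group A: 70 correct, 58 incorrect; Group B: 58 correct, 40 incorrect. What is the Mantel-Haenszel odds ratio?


Odds_A = 70/58 = 1.2069
Odds_B = 58/40 = 1.45
OR = Odds_A / Odds_B = 1.2069 / 1.45
Exactly, OR = (70 * 40) / (58 * 58) = 2800 / 3364
OR = 0.8323

0.8323


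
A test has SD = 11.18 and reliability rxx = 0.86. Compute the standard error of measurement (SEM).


SEM = SD * sqrt(1 - rxx)
SEM = 11.18 * sqrt(1 - 0.86)
SEM = 11.18 * sqrt(0.14) = 11.18 * 0.374166
SEM = 4.1832

4.1832


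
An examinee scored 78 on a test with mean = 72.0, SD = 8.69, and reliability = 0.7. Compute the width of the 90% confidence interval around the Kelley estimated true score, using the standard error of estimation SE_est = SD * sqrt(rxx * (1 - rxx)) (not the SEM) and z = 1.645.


True score estimate = 0.7*78 + 0.3*72.0 = 76.2
SE_est = SD * sqrt(rxx * (1 - rxx)) = 8.69 * sqrt(0.7 * 0.3) = 8.69 * sqrt(0.21) = 3.982258
CI = T_est +/- z * SE_est, so width = 2 * z * SE_est = 2 * 1.645 * 3.982258
Width = 13.1016

13.1016


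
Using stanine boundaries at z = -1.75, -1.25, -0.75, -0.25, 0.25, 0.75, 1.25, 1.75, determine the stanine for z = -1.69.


Stanine boundaries: [-1.75, -1.25, -0.75, -0.25, 0.25, 0.75, 1.25, 1.75]
z = -1.69
Check each boundary:
  z >= -1.75 -> could be stanine 2
  z < -1.25
  z < -0.75
  z < -0.25
  z < 0.25
  z < 0.75
  z < 1.25
  z < 1.75
Highest qualifying boundary gives stanine = 2

2


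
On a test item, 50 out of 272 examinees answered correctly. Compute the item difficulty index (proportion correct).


Item difficulty p = number correct / total examinees
p = 50 / 272
p = 0.1838

0.1838


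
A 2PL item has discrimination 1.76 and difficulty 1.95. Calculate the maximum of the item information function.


For 2PL, max info at theta = b = 1.95
I_max = a^2 / 4 = 1.76^2 / 4
= 3.0976 / 4
I_max = 0.7744

0.7744


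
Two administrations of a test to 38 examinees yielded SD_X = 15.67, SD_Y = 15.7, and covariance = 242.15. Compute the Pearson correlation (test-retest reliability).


r = cov(X,Y) / (SD_X * SD_Y)
r = 242.15 / (15.67 * 15.7)
r = 242.15 / 246.019
r = 0.9843

0.9843


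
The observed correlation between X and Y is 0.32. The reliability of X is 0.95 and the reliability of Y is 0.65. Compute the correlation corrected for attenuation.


r_corrected = rxy / sqrt(rxx * ryy)
= 0.32 / sqrt(0.95 * 0.65)
= 0.32 / sqrt(0.6175)
= 0.32 / 0.785812
r_corrected = 0.4072

0.4072


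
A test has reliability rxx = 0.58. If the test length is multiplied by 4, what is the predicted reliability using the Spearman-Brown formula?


r_new = (n * rxx) / (1 + (n-1) * rxx)
r_new = (4 * 0.58) / (1 + 3 * 0.58)
r_new = 2.32 / 2.74
r_new = 0.8467

0.8467


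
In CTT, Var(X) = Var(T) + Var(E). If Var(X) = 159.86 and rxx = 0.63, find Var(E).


var_true = rxx * var_obs = 0.63 * 159.86 = 100.7118
var_error = var_obs - var_true
var_error = 159.86 - 100.7118
var_error = 59.1482

59.1482


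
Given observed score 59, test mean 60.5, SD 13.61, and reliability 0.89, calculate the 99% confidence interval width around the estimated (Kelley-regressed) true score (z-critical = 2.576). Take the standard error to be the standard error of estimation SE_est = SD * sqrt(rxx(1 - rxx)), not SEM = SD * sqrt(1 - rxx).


True score estimate = 0.89*59 + 0.11*60.5 = 59.165
SE_est = SD * sqrt(rxx * (1 - rxx)) = 13.61 * sqrt(0.89 * 0.11) = 13.61 * sqrt(0.0979) = 4.25843
CI = T_est +/- z * SE_est, so width = 2 * z * SE_est = 2 * 2.576 * 4.25843
Width = 21.9394

21.9394


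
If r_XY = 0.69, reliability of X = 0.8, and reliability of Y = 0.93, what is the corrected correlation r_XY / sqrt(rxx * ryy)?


r_corrected = rxy / sqrt(rxx * ryy)
= 0.69 / sqrt(0.8 * 0.93)
= 0.69 / sqrt(0.744)
= 0.69 / 0.862554
r_corrected = 0.7999

0.7999


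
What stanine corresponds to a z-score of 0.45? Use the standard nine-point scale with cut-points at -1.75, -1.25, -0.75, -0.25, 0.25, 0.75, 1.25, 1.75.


Stanine boundaries: [-1.75, -1.25, -0.75, -0.25, 0.25, 0.75, 1.25, 1.75]
z = 0.45
Check each boundary:
  z >= -1.75 -> could be stanine 2
  z >= -1.25 -> could be stanine 3
  z >= -0.75 -> could be stanine 4
  z >= -0.25 -> could be stanine 5
  z >= 0.25 -> could be stanine 6
  z < 0.75
  z < 1.25
  z < 1.75
Highest qualifying boundary gives stanine = 6

6


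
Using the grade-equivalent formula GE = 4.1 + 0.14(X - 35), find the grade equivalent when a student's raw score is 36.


raw - median = 36 - 35 = 1
slope * diff = 0.14 * 1 = 0.14
GE = 4.1 + 0.14
GE = 4.24

4.24


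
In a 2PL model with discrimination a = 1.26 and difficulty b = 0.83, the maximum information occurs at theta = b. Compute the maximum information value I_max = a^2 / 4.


For 2PL, max info at theta = b = 0.83
I_max = a^2 / 4 = 1.26^2 / 4
= 1.5876 / 4
I_max = 0.3969

0.3969


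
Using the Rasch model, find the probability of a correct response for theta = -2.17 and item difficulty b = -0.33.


theta - b = -2.17 - -0.33 = -1.84
exp(-(theta - b)) = exp(1.84) = 6.2965
P = 1 / (1 + 6.2965)
P = 0.1371

0.1371


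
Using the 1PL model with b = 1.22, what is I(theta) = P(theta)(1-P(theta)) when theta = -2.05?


P = 1/(1+exp(-(-2.05-1.22))) = 0.0366
I = P*(1-P) = 0.0366 * 0.9634
I = 0.0353

0.0353


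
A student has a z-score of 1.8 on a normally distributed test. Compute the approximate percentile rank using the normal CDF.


CDF(z) = 0.5 * (1 + erf(z/sqrt(2)))
erf(1.2728) = 0.9281
CDF = 0.9641
Percentile rank = 0.9641 * 100 = 96.41

96.41


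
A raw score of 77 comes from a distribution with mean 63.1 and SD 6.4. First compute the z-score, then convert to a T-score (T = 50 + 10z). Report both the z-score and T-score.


z = (X - mean) / SD = (77 - 63.1) / 6.4
z = 13.9 / 6.4
z = 2.1719
T-score = T = 50 + 10z
Carry z at full precision (z = 13.9 / 6.4) into the conversion:
T-score = 50 + 10 * (13.9 / 6.4) = 50 + 139 / 6.4
T-score = 50 + 21.7188
T-score = 71.7188

71.7188


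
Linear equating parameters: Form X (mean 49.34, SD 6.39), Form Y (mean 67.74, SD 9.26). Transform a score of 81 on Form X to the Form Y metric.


slope = SD_Y / SD_X = 9.26 / 6.39 ~ 1.4491
intercept = mean_Y - slope * mean_X = 67.74 - (9.26 / 6.39) * 49.34 ~ -3.7605
Y = slope * X + intercept. To avoid rounding drift from the rounded slope/intercept, evaluate the equivalent form Y = mean_Y + SD_Y * (X - mean_X) / SD_X at full precision:
Y = 67.74 + 9.26 * (81 - 49.34) / 6.39
Y = 67.74 + 9.26 * 31.66 / 6.39
Y = 67.74 + 293.1716 / 6.39
Y = 67.74 + 45.8797
Y = 113.6197

113.6197


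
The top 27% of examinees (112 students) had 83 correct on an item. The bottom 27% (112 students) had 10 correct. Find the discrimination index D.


p_upper = 83/112 = 0.7411
p_lower = 10/112 = 0.0893
D = 0.7411 - 0.0893 = 0.6518

0.6518


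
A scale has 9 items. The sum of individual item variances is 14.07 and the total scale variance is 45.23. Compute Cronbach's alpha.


alpha = (k/(k-1)) * (1 - sum(si^2)/s_total^2)
= (9/8) * (1 - 14.07/45.23)
alpha = 0.775

0.775


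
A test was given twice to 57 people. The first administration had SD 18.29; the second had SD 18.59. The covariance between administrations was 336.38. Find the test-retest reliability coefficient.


r = cov(X,Y) / (SD_X * SD_Y)
r = 336.38 / (18.29 * 18.59)
r = 336.38 / 340.0111
r = 0.9893

0.9893


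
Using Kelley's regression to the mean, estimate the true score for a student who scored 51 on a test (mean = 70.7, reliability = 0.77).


T_est = rxx * X + (1 - rxx) * mean
T_est = 0.77 * 51 + 0.23 * 70.7
T_est = 39.27 + 16.261
T_est = 55.531

55.531


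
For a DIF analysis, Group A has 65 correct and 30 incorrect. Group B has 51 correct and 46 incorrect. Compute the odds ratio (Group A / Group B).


Odds_A = 65/30 = 2.1667
Odds_B = 51/46 = 1.1087
OR = Odds_A / Odds_B = 2.1667 / 1.1087
Exactly, OR = (65 * 46) / (30 * 51) = 2990 / 1530
OR = 1.9542

1.9542


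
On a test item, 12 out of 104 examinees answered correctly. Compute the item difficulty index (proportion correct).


Item difficulty p = number correct / total examinees
p = 12 / 104
p = 0.1154

0.1154


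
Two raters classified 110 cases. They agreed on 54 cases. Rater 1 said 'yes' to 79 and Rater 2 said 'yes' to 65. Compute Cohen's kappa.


P_o = 54/110 = 0.490909
P_e = (79*65 + 31*45) / 12100 = 0.539669
kappa = (P_o - P_e) / (1 - P_e)
kappa = (0.490909 - 0.539669) / (1 - 0.539669)
kappa = -0.1059

-0.1059


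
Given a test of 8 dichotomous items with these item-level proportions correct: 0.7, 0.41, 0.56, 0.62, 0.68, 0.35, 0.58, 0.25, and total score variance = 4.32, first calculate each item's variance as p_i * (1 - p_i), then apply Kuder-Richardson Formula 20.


For each item, compute p_i * q_i:
  Item 1: 0.7 * 0.3 = 0.21
  Item 2: 0.41 * 0.59 = 0.2419
  Item 3: 0.56 * 0.44 = 0.2464
  Item 4: 0.62 * 0.38 = 0.2356
  Item 5: 0.68 * 0.32 = 0.2176
  Item 6: 0.35 * 0.65 = 0.2275
  Item 7: 0.58 * 0.42 = 0.2436
  Item 8: 0.25 * 0.75 = 0.1875
Sum(p_i * q_i) = 0.21 + 0.2419 + 0.2464 + 0.2356 + 0.2176 + 0.2275 + 0.2436 + 0.1875 = 1.8101
KR-20 = (k/(k-1)) * (1 - Sum(p_i*q_i) / Var_total)
= (8/7) * (1 - 1.8101/4.32)
= 1.1429 * 0.581
KR-20 = 0.664

0.664


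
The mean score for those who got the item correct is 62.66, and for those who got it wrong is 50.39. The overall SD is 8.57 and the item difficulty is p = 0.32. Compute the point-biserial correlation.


q = 1 - p = 0.68
rpb = ((M1 - M0) / SD) * sqrt(p * q)
rpb = ((62.66 - 50.39) / 8.57) * sqrt(0.32 * 0.68)
rpb = 0.6679

0.6679


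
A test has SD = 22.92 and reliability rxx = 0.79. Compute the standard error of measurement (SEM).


SEM = SD * sqrt(1 - rxx)
SEM = 22.92 * sqrt(1 - 0.79)
SEM = 22.92 * sqrt(0.21) = 22.92 * 0.458258
SEM = 10.5033

10.5033


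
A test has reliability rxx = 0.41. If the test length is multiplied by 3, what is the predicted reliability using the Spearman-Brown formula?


r_new = (n * rxx) / (1 + (n-1) * rxx)
r_new = (3 * 0.41) / (1 + 2 * 0.41)
r_new = 1.23 / 1.82
r_new = 0.6758

0.6758


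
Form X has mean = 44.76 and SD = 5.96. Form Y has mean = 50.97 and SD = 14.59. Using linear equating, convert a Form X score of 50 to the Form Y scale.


slope = SD_Y / SD_X = 14.59 / 5.96 ~ 2.448
intercept = mean_Y - slope * mean_X = 50.97 - (14.59 / 5.96) * 44.76 ~ -58.6019
Y = slope * X + intercept. To avoid rounding drift from the rounded slope/intercept, evaluate the equivalent form Y = mean_Y + SD_Y * (X - mean_X) / SD_X at full precision:
Y = 50.97 + 14.59 * (50 - 44.76) / 5.96
Y = 50.97 + 14.59 * 5.24 / 5.96
Y = 50.97 + 76.4516 / 5.96
Y = 50.97 + 12.8274
Y = 63.7974

63.7974


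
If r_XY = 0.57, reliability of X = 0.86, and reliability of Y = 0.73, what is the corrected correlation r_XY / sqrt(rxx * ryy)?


r_corrected = rxy / sqrt(rxx * ryy)
= 0.57 / sqrt(0.86 * 0.73)
= 0.57 / sqrt(0.6278)
= 0.57 / 0.792338
r_corrected = 0.7194

0.7194


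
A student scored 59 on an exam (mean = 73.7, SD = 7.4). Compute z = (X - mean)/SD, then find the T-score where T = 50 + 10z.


z = (X - mean) / SD = (59 - 73.7) / 7.4
z = -14.7 / 7.4
z = -1.9865
T-score = T = 50 + 10z
Carry z at full precision (z = -14.7 / 7.4) into the conversion:
T-score = 50 + 10 * (-14.7 / 7.4) = 50 + -147 / 7.4
T-score = 50 + -19.8649
T-score = 30.1351

30.1351


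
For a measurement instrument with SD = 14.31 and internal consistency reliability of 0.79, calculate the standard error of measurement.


SEM = SD * sqrt(1 - rxx)
SEM = 14.31 * sqrt(1 - 0.79)
SEM = 14.31 * sqrt(0.21) = 14.31 * 0.458258
SEM = 6.5577

6.5577


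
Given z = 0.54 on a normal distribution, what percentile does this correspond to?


CDF(z) = 0.5 * (1 + erf(z/sqrt(2)))
erf(0.3818) = 0.4108
CDF = 0.7054
Percentile rank = 0.7054 * 100 = 70.54

70.54


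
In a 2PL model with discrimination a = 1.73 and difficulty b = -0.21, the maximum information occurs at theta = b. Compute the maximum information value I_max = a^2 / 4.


For 2PL, max info at theta = b = -0.21
I_max = a^2 / 4 = 1.73^2 / 4
= 2.9929 / 4
I_max = 0.7482

0.7482


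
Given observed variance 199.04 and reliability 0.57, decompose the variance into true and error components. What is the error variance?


var_true = rxx * var_obs = 0.57 * 199.04 = 113.4528
var_error = var_obs - var_true
var_error = 199.04 - 113.4528
var_error = 85.5872

85.5872


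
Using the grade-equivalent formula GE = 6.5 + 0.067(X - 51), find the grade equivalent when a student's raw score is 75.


raw - median = 75 - 51 = 24
slope * diff = 0.067 * 24 = 1.608
GE = 6.5 + 1.608
GE = 8.108

8.108


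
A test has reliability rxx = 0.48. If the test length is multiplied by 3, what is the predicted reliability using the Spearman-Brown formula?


r_new = (n * rxx) / (1 + (n-1) * rxx)
r_new = (3 * 0.48) / (1 + 2 * 0.48)
r_new = 1.44 / 1.96
r_new = 0.7347

0.7347


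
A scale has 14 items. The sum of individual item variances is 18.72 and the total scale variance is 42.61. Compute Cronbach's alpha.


alpha = (k/(k-1)) * (1 - sum(si^2)/s_total^2)
= (14/13) * (1 - 18.72/42.61)
alpha = 0.6038

0.6038


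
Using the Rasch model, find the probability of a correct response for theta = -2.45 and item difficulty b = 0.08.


theta - b = -2.45 - 0.08 = -2.53
exp(-(theta - b)) = exp(2.53) = 12.5535
P = 1 / (1 + 12.5535)
P = 0.0738

0.0738
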